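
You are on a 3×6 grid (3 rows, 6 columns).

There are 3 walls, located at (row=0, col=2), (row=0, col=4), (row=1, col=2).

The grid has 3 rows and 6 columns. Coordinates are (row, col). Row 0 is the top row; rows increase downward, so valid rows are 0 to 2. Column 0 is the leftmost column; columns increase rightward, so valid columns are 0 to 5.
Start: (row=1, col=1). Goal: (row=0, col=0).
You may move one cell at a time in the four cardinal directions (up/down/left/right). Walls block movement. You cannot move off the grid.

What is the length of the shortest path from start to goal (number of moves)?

BFS from (row=1, col=1) until reaching (row=0, col=0):
  Distance 0: (row=1, col=1)
  Distance 1: (row=0, col=1), (row=1, col=0), (row=2, col=1)
  Distance 2: (row=0, col=0), (row=2, col=0), (row=2, col=2)  <- goal reached here
One shortest path (2 moves): (row=1, col=1) -> (row=1, col=0) -> (row=0, col=0)

Answer: Shortest path length: 2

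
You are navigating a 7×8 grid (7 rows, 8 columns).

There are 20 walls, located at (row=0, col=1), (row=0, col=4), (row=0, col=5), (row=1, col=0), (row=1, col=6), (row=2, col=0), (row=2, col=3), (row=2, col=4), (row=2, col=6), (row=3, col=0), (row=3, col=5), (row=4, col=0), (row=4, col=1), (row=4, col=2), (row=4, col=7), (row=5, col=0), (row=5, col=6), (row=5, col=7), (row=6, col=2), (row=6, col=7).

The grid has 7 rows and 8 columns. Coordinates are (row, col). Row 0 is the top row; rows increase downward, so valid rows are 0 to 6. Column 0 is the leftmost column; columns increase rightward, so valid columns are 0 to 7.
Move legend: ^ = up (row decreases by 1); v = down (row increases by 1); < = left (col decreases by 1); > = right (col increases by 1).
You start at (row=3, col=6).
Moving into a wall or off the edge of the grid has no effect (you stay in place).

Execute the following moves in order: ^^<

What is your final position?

Answer: Final position: (row=3, col=6)

Derivation:
Start: (row=3, col=6)
  ^ (up): blocked, stay at (row=3, col=6)
  ^ (up): blocked, stay at (row=3, col=6)
  < (left): blocked, stay at (row=3, col=6)
Final: (row=3, col=6)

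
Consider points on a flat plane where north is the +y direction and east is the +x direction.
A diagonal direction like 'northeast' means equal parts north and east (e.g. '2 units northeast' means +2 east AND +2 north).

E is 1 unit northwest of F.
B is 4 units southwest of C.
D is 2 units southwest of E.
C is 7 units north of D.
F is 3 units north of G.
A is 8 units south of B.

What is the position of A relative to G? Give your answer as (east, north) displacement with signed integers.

Place G at the origin (east=0, north=0).
  F is 3 units north of G: delta (east=+0, north=+3); F at (east=0, north=3).
  E is 1 unit northwest of F: delta (east=-1, north=+1); E at (east=-1, north=4).
  D is 2 units southwest of E: delta (east=-2, north=-2); D at (east=-3, north=2).
  C is 7 units north of D: delta (east=+0, north=+7); C at (east=-3, north=9).
  B is 4 units southwest of C: delta (east=-4, north=-4); B at (east=-7, north=5).
  A is 8 units south of B: delta (east=+0, north=-8); A at (east=-7, north=-3).
Therefore A relative to G: (east=-7, north=-3).

Answer: A is at (east=-7, north=-3) relative to G.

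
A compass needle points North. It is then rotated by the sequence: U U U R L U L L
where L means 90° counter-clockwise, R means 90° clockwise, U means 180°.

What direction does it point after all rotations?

Start: North
  U (U-turn (180°)) -> South
  U (U-turn (180°)) -> North
  U (U-turn (180°)) -> South
  R (right (90° clockwise)) -> West
  L (left (90° counter-clockwise)) -> South
  U (U-turn (180°)) -> North
  L (left (90° counter-clockwise)) -> West
  L (left (90° counter-clockwise)) -> South
Final: South

Answer: Final heading: South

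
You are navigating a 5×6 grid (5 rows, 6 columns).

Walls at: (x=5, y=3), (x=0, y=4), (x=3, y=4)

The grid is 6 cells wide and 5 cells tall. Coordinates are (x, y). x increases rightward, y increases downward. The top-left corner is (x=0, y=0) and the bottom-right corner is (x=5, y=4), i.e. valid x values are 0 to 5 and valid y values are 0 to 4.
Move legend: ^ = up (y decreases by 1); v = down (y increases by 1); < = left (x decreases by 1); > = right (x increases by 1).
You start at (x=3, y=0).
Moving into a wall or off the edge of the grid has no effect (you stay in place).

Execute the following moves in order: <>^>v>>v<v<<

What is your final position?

Start: (x=3, y=0)
  < (left): (x=3, y=0) -> (x=2, y=0)
  > (right): (x=2, y=0) -> (x=3, y=0)
  ^ (up): blocked, stay at (x=3, y=0)
  > (right): (x=3, y=0) -> (x=4, y=0)
  v (down): (x=4, y=0) -> (x=4, y=1)
  > (right): (x=4, y=1) -> (x=5, y=1)
  > (right): blocked, stay at (x=5, y=1)
  v (down): (x=5, y=1) -> (x=5, y=2)
  < (left): (x=5, y=2) -> (x=4, y=2)
  v (down): (x=4, y=2) -> (x=4, y=3)
  < (left): (x=4, y=3) -> (x=3, y=3)
  < (left): (x=3, y=3) -> (x=2, y=3)
Final: (x=2, y=3)

Answer: Final position: (x=2, y=3)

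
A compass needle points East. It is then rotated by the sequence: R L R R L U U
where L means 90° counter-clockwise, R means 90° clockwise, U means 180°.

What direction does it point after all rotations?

Start: East
  R (right (90° clockwise)) -> South
  L (left (90° counter-clockwise)) -> East
  R (right (90° clockwise)) -> South
  R (right (90° clockwise)) -> West
  L (left (90° counter-clockwise)) -> South
  U (U-turn (180°)) -> North
  U (U-turn (180°)) -> South
Final: South

Answer: Final heading: South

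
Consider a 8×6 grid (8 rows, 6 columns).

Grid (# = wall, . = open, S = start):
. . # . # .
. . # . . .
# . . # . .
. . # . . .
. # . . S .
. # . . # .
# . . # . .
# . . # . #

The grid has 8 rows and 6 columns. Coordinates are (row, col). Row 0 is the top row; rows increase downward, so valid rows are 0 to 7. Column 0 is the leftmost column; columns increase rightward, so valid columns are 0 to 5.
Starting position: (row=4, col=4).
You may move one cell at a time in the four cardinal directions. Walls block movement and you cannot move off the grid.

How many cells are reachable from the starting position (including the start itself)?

Answer: Reachable cells: 24

Derivation:
BFS flood-fill from (row=4, col=4):
  Distance 0: (row=4, col=4)
  Distance 1: (row=3, col=4), (row=4, col=3), (row=4, col=5)
  Distance 2: (row=2, col=4), (row=3, col=3), (row=3, col=5), (row=4, col=2), (row=5, col=3), (row=5, col=5)
  Distance 3: (row=1, col=4), (row=2, col=5), (row=5, col=2), (row=6, col=5)
  Distance 4: (row=1, col=3), (row=1, col=5), (row=6, col=2), (row=6, col=4)
  Distance 5: (row=0, col=3), (row=0, col=5), (row=6, col=1), (row=7, col=2), (row=7, col=4)
  Distance 6: (row=7, col=1)
Total reachable: 24 (grid has 34 open cells total)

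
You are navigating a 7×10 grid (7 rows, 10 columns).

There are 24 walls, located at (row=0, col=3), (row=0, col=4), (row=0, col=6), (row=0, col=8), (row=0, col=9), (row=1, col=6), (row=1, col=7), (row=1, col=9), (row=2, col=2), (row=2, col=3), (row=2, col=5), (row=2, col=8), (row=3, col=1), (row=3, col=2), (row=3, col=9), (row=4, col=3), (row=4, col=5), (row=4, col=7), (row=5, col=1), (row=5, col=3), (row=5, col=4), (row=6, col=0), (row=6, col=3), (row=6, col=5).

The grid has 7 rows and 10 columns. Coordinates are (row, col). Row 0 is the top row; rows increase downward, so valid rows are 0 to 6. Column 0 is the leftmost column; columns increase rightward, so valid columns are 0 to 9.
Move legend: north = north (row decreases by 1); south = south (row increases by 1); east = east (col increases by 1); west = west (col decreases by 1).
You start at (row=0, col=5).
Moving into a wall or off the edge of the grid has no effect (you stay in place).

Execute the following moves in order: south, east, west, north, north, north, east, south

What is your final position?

Answer: Final position: (row=1, col=5)

Derivation:
Start: (row=0, col=5)
  south (south): (row=0, col=5) -> (row=1, col=5)
  east (east): blocked, stay at (row=1, col=5)
  west (west): (row=1, col=5) -> (row=1, col=4)
  [×3]north (north): blocked, stay at (row=1, col=4)
  east (east): (row=1, col=4) -> (row=1, col=5)
  south (south): blocked, stay at (row=1, col=5)
Final: (row=1, col=5)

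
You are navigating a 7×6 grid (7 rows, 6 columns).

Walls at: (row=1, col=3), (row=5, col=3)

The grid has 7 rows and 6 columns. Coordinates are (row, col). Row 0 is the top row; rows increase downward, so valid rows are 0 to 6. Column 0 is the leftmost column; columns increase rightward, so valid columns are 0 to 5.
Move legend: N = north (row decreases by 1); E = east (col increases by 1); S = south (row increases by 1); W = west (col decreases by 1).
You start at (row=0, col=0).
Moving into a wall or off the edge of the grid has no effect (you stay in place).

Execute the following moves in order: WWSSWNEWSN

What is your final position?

Start: (row=0, col=0)
  W (west): blocked, stay at (row=0, col=0)
  W (west): blocked, stay at (row=0, col=0)
  S (south): (row=0, col=0) -> (row=1, col=0)
  S (south): (row=1, col=0) -> (row=2, col=0)
  W (west): blocked, stay at (row=2, col=0)
  N (north): (row=2, col=0) -> (row=1, col=0)
  E (east): (row=1, col=0) -> (row=1, col=1)
  W (west): (row=1, col=1) -> (row=1, col=0)
  S (south): (row=1, col=0) -> (row=2, col=0)
  N (north): (row=2, col=0) -> (row=1, col=0)
Final: (row=1, col=0)

Answer: Final position: (row=1, col=0)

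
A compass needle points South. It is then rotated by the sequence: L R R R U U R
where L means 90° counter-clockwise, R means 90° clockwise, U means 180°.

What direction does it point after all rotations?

Answer: Final heading: East

Derivation:
Start: South
  L (left (90° counter-clockwise)) -> East
  R (right (90° clockwise)) -> South
  R (right (90° clockwise)) -> West
  R (right (90° clockwise)) -> North
  U (U-turn (180°)) -> South
  U (U-turn (180°)) -> North
  R (right (90° clockwise)) -> East
Final: East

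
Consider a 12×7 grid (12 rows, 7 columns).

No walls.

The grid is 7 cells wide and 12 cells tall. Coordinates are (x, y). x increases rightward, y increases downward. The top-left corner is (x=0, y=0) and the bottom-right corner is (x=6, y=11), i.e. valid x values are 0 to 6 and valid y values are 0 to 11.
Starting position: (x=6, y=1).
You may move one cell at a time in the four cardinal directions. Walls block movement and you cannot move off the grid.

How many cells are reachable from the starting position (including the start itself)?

BFS flood-fill from (x=6, y=1):
  Distance 0: (x=6, y=1)
  Distance 1: (x=6, y=0), (x=5, y=1), (x=6, y=2)
  Distance 2: (x=5, y=0), (x=4, y=1), (x=5, y=2), (x=6, y=3)
  Distance 3: (x=4, y=0), (x=3, y=1), (x=4, y=2), (x=5, y=3), (x=6, y=4)
  Distance 4: (x=3, y=0), (x=2, y=1), (x=3, y=2), (x=4, y=3), (x=5, y=4), (x=6, y=5)
  Distance 5: (x=2, y=0), (x=1, y=1), (x=2, y=2), (x=3, y=3), (x=4, y=4), (x=5, y=5), (x=6, y=6)
  Distance 6: (x=1, y=0), (x=0, y=1), (x=1, y=2), (x=2, y=3), (x=3, y=4), (x=4, y=5), (x=5, y=6), (x=6, y=7)
  Distance 7: (x=0, y=0), (x=0, y=2), (x=1, y=3), (x=2, y=4), (x=3, y=5), (x=4, y=6), (x=5, y=7), (x=6, y=8)
  Distance 8: (x=0, y=3), (x=1, y=4), (x=2, y=5), (x=3, y=6), (x=4, y=7), (x=5, y=8), (x=6, y=9)
  Distance 9: (x=0, y=4), (x=1, y=5), (x=2, y=6), (x=3, y=7), (x=4, y=8), (x=5, y=9), (x=6, y=10)
  Distance 10: (x=0, y=5), (x=1, y=6), (x=2, y=7), (x=3, y=8), (x=4, y=9), (x=5, y=10), (x=6, y=11)
  Distance 11: (x=0, y=6), (x=1, y=7), (x=2, y=8), (x=3, y=9), (x=4, y=10), (x=5, y=11)
  Distance 12: (x=0, y=7), (x=1, y=8), (x=2, y=9), (x=3, y=10), (x=4, y=11)
  Distance 13: (x=0, y=8), (x=1, y=9), (x=2, y=10), (x=3, y=11)
  Distance 14: (x=0, y=9), (x=1, y=10), (x=2, y=11)
  Distance 15: (x=0, y=10), (x=1, y=11)
  Distance 16: (x=0, y=11)
Total reachable: 84 (grid has 84 open cells total)

Answer: Reachable cells: 84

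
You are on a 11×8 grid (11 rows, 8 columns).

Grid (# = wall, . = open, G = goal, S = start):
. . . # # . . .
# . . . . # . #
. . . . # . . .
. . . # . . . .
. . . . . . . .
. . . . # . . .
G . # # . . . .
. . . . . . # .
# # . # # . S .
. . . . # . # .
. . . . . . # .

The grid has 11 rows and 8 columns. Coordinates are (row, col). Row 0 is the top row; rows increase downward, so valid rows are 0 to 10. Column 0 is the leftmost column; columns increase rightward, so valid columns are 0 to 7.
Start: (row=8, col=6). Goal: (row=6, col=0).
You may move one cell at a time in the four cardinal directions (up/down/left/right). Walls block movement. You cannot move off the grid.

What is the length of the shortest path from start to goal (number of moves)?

BFS from (row=8, col=6) until reaching (row=6, col=0):
  Distance 0: (row=8, col=6)
  Distance 1: (row=8, col=5), (row=8, col=7)
  Distance 2: (row=7, col=5), (row=7, col=7), (row=9, col=5), (row=9, col=7)
  Distance 3: (row=6, col=5), (row=6, col=7), (row=7, col=4), (row=10, col=5), (row=10, col=7)
  Distance 4: (row=5, col=5), (row=5, col=7), (row=6, col=4), (row=6, col=6), (row=7, col=3), (row=10, col=4)
  Distance 5: (row=4, col=5), (row=4, col=7), (row=5, col=6), (row=7, col=2), (row=10, col=3)
  Distance 6: (row=3, col=5), (row=3, col=7), (row=4, col=4), (row=4, col=6), (row=7, col=1), (row=8, col=2), (row=9, col=3), (row=10, col=2)
  Distance 7: (row=2, col=5), (row=2, col=7), (row=3, col=4), (row=3, col=6), (row=4, col=3), (row=6, col=1), (row=7, col=0), (row=9, col=2), (row=10, col=1)
  Distance 8: (row=2, col=6), (row=4, col=2), (row=5, col=1), (row=5, col=3), (row=6, col=0), (row=9, col=1), (row=10, col=0)  <- goal reached here
One shortest path (8 moves): (row=8, col=6) -> (row=8, col=5) -> (row=7, col=5) -> (row=7, col=4) -> (row=7, col=3) -> (row=7, col=2) -> (row=7, col=1) -> (row=7, col=0) -> (row=6, col=0)

Answer: Shortest path length: 8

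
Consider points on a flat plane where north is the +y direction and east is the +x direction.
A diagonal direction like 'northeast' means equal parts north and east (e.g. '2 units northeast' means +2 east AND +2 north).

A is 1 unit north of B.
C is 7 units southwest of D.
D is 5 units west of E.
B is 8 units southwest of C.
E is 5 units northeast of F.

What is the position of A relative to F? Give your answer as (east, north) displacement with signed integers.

Place F at the origin (east=0, north=0).
  E is 5 units northeast of F: delta (east=+5, north=+5); E at (east=5, north=5).
  D is 5 units west of E: delta (east=-5, north=+0); D at (east=0, north=5).
  C is 7 units southwest of D: delta (east=-7, north=-7); C at (east=-7, north=-2).
  B is 8 units southwest of C: delta (east=-8, north=-8); B at (east=-15, north=-10).
  A is 1 unit north of B: delta (east=+0, north=+1); A at (east=-15, north=-9).
Therefore A relative to F: (east=-15, north=-9).

Answer: A is at (east=-15, north=-9) relative to F.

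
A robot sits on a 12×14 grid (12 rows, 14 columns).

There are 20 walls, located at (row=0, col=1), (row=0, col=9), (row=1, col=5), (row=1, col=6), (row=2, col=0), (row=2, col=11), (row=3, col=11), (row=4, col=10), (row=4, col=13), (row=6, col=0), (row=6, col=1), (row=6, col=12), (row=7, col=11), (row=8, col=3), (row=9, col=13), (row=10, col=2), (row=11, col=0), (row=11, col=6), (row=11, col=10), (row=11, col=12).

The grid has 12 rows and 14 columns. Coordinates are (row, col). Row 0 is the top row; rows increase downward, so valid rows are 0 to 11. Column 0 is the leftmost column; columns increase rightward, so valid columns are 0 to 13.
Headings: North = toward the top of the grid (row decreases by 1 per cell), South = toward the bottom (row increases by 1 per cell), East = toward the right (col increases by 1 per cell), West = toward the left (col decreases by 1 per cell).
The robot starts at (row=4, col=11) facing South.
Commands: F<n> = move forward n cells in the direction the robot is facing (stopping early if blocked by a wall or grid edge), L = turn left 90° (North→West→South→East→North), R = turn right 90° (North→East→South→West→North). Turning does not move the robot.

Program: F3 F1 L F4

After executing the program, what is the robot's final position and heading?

Answer: Final position: (row=6, col=11), facing East

Derivation:
Start: (row=4, col=11), facing South
  F3: move forward 2/3 (blocked), now at (row=6, col=11)
  F1: move forward 0/1 (blocked), now at (row=6, col=11)
  L: turn left, now facing East
  F4: move forward 0/4 (blocked), now at (row=6, col=11)
Final: (row=6, col=11), facing East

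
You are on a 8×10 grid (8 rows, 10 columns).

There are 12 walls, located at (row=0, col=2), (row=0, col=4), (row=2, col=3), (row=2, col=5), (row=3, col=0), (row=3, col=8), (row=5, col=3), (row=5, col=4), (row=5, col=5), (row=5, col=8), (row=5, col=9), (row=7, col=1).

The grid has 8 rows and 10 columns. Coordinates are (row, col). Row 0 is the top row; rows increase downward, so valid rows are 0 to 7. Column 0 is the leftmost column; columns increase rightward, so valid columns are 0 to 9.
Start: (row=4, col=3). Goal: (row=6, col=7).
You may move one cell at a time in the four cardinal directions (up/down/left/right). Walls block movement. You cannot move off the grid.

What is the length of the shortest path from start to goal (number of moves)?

Answer: Shortest path length: 6

Derivation:
BFS from (row=4, col=3) until reaching (row=6, col=7):
  Distance 0: (row=4, col=3)
  Distance 1: (row=3, col=3), (row=4, col=2), (row=4, col=4)
  Distance 2: (row=3, col=2), (row=3, col=4), (row=4, col=1), (row=4, col=5), (row=5, col=2)
  Distance 3: (row=2, col=2), (row=2, col=4), (row=3, col=1), (row=3, col=5), (row=4, col=0), (row=4, col=6), (row=5, col=1), (row=6, col=2)
  Distance 4: (row=1, col=2), (row=1, col=4), (row=2, col=1), (row=3, col=6), (row=4, col=7), (row=5, col=0), (row=5, col=6), (row=6, col=1), (row=6, col=3), (row=7, col=2)
  Distance 5: (row=1, col=1), (row=1, col=3), (row=1, col=5), (row=2, col=0), (row=2, col=6), (row=3, col=7), (row=4, col=8), (row=5, col=7), (row=6, col=0), (row=6, col=4), (row=6, col=6), (row=7, col=3)
  Distance 6: (row=0, col=1), (row=0, col=3), (row=0, col=5), (row=1, col=0), (row=1, col=6), (row=2, col=7), (row=4, col=9), (row=6, col=5), (row=6, col=7), (row=7, col=0), (row=7, col=4), (row=7, col=6)  <- goal reached here
One shortest path (6 moves): (row=4, col=3) -> (row=4, col=4) -> (row=4, col=5) -> (row=4, col=6) -> (row=4, col=7) -> (row=5, col=7) -> (row=6, col=7)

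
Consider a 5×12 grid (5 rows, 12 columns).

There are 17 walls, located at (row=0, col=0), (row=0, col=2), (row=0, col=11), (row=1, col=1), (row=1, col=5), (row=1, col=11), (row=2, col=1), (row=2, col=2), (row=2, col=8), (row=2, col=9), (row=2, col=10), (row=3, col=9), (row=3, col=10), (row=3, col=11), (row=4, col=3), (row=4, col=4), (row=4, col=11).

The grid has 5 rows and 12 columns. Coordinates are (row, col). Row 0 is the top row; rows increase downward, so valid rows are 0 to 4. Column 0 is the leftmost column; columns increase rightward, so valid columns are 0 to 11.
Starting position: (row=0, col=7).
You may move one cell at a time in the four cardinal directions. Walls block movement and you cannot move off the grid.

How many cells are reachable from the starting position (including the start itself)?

Answer: Reachable cells: 41

Derivation:
BFS flood-fill from (row=0, col=7):
  Distance 0: (row=0, col=7)
  Distance 1: (row=0, col=6), (row=0, col=8), (row=1, col=7)
  Distance 2: (row=0, col=5), (row=0, col=9), (row=1, col=6), (row=1, col=8), (row=2, col=7)
  Distance 3: (row=0, col=4), (row=0, col=10), (row=1, col=9), (row=2, col=6), (row=3, col=7)
  Distance 4: (row=0, col=3), (row=1, col=4), (row=1, col=10), (row=2, col=5), (row=3, col=6), (row=3, col=8), (row=4, col=7)
  Distance 5: (row=1, col=3), (row=2, col=4), (row=3, col=5), (row=4, col=6), (row=4, col=8)
  Distance 6: (row=1, col=2), (row=2, col=3), (row=3, col=4), (row=4, col=5), (row=4, col=9)
  Distance 7: (row=3, col=3), (row=4, col=10)
  Distance 8: (row=3, col=2)
  Distance 9: (row=3, col=1), (row=4, col=2)
  Distance 10: (row=3, col=0), (row=4, col=1)
  Distance 11: (row=2, col=0), (row=4, col=0)
  Distance 12: (row=1, col=0)
Total reachable: 41 (grid has 43 open cells total)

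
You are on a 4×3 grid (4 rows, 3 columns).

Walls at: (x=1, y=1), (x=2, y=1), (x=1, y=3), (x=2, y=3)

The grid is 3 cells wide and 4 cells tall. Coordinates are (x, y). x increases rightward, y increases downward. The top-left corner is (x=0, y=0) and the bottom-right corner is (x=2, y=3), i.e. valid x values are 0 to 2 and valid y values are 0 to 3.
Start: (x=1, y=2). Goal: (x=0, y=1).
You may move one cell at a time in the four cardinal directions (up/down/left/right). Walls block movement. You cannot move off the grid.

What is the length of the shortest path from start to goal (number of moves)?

BFS from (x=1, y=2) until reaching (x=0, y=1):
  Distance 0: (x=1, y=2)
  Distance 1: (x=0, y=2), (x=2, y=2)
  Distance 2: (x=0, y=1), (x=0, y=3)  <- goal reached here
One shortest path (2 moves): (x=1, y=2) -> (x=0, y=2) -> (x=0, y=1)

Answer: Shortest path length: 2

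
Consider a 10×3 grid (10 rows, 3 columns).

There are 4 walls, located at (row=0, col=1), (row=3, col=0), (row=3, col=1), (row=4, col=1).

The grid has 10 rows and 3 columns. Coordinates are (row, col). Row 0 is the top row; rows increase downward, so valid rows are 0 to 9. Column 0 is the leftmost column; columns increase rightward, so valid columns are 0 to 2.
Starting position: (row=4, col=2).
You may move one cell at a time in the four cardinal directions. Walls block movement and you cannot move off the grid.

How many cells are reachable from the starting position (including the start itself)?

Answer: Reachable cells: 26

Derivation:
BFS flood-fill from (row=4, col=2):
  Distance 0: (row=4, col=2)
  Distance 1: (row=3, col=2), (row=5, col=2)
  Distance 2: (row=2, col=2), (row=5, col=1), (row=6, col=2)
  Distance 3: (row=1, col=2), (row=2, col=1), (row=5, col=0), (row=6, col=1), (row=7, col=2)
  Distance 4: (row=0, col=2), (row=1, col=1), (row=2, col=0), (row=4, col=0), (row=6, col=0), (row=7, col=1), (row=8, col=2)
  Distance 5: (row=1, col=0), (row=7, col=0), (row=8, col=1), (row=9, col=2)
  Distance 6: (row=0, col=0), (row=8, col=0), (row=9, col=1)
  Distance 7: (row=9, col=0)
Total reachable: 26 (grid has 26 open cells total)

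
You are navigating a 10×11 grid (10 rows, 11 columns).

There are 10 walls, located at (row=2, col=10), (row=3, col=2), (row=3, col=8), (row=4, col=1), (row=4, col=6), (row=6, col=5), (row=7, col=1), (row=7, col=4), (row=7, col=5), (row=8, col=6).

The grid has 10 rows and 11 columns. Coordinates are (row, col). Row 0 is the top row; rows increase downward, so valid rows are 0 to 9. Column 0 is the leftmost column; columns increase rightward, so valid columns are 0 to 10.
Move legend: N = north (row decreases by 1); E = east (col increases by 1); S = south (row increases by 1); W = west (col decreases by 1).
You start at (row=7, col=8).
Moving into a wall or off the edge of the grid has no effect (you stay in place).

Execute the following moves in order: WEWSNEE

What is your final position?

Start: (row=7, col=8)
  W (west): (row=7, col=8) -> (row=7, col=7)
  E (east): (row=7, col=7) -> (row=7, col=8)
  W (west): (row=7, col=8) -> (row=7, col=7)
  S (south): (row=7, col=7) -> (row=8, col=7)
  N (north): (row=8, col=7) -> (row=7, col=7)
  E (east): (row=7, col=7) -> (row=7, col=8)
  E (east): (row=7, col=8) -> (row=7, col=9)
Final: (row=7, col=9)

Answer: Final position: (row=7, col=9)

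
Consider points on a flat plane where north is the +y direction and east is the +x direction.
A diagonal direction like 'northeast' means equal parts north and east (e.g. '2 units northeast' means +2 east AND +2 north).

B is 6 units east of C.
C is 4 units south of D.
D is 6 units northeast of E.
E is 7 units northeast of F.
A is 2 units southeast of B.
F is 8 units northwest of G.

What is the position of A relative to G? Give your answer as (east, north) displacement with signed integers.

Answer: A is at (east=13, north=15) relative to G.

Derivation:
Place G at the origin (east=0, north=0).
  F is 8 units northwest of G: delta (east=-8, north=+8); F at (east=-8, north=8).
  E is 7 units northeast of F: delta (east=+7, north=+7); E at (east=-1, north=15).
  D is 6 units northeast of E: delta (east=+6, north=+6); D at (east=5, north=21).
  C is 4 units south of D: delta (east=+0, north=-4); C at (east=5, north=17).
  B is 6 units east of C: delta (east=+6, north=+0); B at (east=11, north=17).
  A is 2 units southeast of B: delta (east=+2, north=-2); A at (east=13, north=15).
Therefore A relative to G: (east=13, north=15).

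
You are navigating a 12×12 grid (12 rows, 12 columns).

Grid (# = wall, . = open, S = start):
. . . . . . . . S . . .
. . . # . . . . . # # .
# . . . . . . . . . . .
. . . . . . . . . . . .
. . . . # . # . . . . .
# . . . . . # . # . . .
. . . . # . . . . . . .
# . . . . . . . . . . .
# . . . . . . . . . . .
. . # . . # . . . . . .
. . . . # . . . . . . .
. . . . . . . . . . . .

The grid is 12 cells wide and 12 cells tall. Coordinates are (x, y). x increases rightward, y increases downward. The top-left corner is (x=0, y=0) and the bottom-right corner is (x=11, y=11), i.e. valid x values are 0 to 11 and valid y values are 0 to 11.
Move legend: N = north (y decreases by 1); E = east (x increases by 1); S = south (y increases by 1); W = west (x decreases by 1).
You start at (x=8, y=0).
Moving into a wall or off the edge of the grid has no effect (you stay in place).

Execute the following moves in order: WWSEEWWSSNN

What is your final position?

Answer: Final position: (x=6, y=1)

Derivation:
Start: (x=8, y=0)
  W (west): (x=8, y=0) -> (x=7, y=0)
  W (west): (x=7, y=0) -> (x=6, y=0)
  S (south): (x=6, y=0) -> (x=6, y=1)
  E (east): (x=6, y=1) -> (x=7, y=1)
  E (east): (x=7, y=1) -> (x=8, y=1)
  W (west): (x=8, y=1) -> (x=7, y=1)
  W (west): (x=7, y=1) -> (x=6, y=1)
  S (south): (x=6, y=1) -> (x=6, y=2)
  S (south): (x=6, y=2) -> (x=6, y=3)
  N (north): (x=6, y=3) -> (x=6, y=2)
  N (north): (x=6, y=2) -> (x=6, y=1)
Final: (x=6, y=1)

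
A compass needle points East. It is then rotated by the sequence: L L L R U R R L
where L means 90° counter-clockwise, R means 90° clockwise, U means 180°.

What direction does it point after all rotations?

Answer: Final heading: South

Derivation:
Start: East
  L (left (90° counter-clockwise)) -> North
  L (left (90° counter-clockwise)) -> West
  L (left (90° counter-clockwise)) -> South
  R (right (90° clockwise)) -> West
  U (U-turn (180°)) -> East
  R (right (90° clockwise)) -> South
  R (right (90° clockwise)) -> West
  L (left (90° counter-clockwise)) -> South
Final: South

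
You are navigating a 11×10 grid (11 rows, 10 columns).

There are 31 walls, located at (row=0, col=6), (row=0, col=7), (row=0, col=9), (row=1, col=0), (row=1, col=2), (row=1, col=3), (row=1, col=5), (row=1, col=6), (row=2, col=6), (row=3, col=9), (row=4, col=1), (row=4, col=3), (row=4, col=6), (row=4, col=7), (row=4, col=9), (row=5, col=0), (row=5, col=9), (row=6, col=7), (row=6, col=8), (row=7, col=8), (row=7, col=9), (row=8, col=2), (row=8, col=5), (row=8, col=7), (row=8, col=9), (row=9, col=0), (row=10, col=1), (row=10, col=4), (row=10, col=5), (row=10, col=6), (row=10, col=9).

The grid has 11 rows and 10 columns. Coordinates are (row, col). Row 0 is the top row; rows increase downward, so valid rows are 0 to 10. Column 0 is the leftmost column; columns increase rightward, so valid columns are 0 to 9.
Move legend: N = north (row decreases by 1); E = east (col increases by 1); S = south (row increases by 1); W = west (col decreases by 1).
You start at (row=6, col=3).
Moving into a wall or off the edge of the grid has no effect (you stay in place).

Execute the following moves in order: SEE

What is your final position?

Start: (row=6, col=3)
  S (south): (row=6, col=3) -> (row=7, col=3)
  E (east): (row=7, col=3) -> (row=7, col=4)
  E (east): (row=7, col=4) -> (row=7, col=5)
Final: (row=7, col=5)

Answer: Final position: (row=7, col=5)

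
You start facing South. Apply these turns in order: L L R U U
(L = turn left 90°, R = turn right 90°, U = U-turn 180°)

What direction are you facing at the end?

Start: South
  L (left (90° counter-clockwise)) -> East
  L (left (90° counter-clockwise)) -> North
  R (right (90° clockwise)) -> East
  U (U-turn (180°)) -> West
  U (U-turn (180°)) -> East
Final: East

Answer: Final heading: East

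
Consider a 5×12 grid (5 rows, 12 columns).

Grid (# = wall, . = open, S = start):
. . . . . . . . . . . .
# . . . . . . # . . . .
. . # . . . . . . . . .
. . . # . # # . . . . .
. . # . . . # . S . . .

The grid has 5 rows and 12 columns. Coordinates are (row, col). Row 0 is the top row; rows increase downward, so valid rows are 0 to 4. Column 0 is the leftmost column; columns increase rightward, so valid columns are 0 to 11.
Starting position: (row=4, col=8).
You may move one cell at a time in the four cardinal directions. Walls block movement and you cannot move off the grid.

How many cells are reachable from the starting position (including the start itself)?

BFS flood-fill from (row=4, col=8):
  Distance 0: (row=4, col=8)
  Distance 1: (row=3, col=8), (row=4, col=7), (row=4, col=9)
  Distance 2: (row=2, col=8), (row=3, col=7), (row=3, col=9), (row=4, col=10)
  Distance 3: (row=1, col=8), (row=2, col=7), (row=2, col=9), (row=3, col=10), (row=4, col=11)
  Distance 4: (row=0, col=8), (row=1, col=9), (row=2, col=6), (row=2, col=10), (row=3, col=11)
  Distance 5: (row=0, col=7), (row=0, col=9), (row=1, col=6), (row=1, col=10), (row=2, col=5), (row=2, col=11)
  Distance 6: (row=0, col=6), (row=0, col=10), (row=1, col=5), (row=1, col=11), (row=2, col=4)
  Distance 7: (row=0, col=5), (row=0, col=11), (row=1, col=4), (row=2, col=3), (row=3, col=4)
  Distance 8: (row=0, col=4), (row=1, col=3), (row=4, col=4)
  Distance 9: (row=0, col=3), (row=1, col=2), (row=4, col=3), (row=4, col=5)
  Distance 10: (row=0, col=2), (row=1, col=1)
  Distance 11: (row=0, col=1), (row=2, col=1)
  Distance 12: (row=0, col=0), (row=2, col=0), (row=3, col=1)
  Distance 13: (row=3, col=0), (row=3, col=2), (row=4, col=1)
  Distance 14: (row=4, col=0)
Total reachable: 52 (grid has 52 open cells total)

Answer: Reachable cells: 52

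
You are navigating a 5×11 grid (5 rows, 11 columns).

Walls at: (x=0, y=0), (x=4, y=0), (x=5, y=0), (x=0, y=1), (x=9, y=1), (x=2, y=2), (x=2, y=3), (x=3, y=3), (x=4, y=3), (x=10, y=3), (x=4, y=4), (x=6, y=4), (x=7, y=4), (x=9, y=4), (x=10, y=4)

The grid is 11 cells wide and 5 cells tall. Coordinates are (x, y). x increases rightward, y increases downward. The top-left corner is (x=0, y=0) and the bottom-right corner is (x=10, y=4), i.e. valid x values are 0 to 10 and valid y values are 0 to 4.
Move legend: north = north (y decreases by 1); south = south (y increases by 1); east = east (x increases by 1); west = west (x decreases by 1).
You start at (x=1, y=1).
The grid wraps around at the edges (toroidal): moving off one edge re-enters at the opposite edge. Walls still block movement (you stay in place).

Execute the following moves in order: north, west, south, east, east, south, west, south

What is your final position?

Start: (x=1, y=1)
  north (north): (x=1, y=1) -> (x=1, y=0)
  west (west): blocked, stay at (x=1, y=0)
  south (south): (x=1, y=0) -> (x=1, y=1)
  east (east): (x=1, y=1) -> (x=2, y=1)
  east (east): (x=2, y=1) -> (x=3, y=1)
  south (south): (x=3, y=1) -> (x=3, y=2)
  west (west): blocked, stay at (x=3, y=2)
  south (south): blocked, stay at (x=3, y=2)
Final: (x=3, y=2)

Answer: Final position: (x=3, y=2)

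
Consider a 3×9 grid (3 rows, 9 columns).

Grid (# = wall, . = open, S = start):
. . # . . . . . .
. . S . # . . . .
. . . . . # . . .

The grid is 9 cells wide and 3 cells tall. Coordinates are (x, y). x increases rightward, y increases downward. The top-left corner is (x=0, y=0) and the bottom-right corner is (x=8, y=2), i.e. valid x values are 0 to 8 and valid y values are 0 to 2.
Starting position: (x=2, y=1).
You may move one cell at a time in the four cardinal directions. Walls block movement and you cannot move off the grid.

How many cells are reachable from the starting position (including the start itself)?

BFS flood-fill from (x=2, y=1):
  Distance 0: (x=2, y=1)
  Distance 1: (x=1, y=1), (x=3, y=1), (x=2, y=2)
  Distance 2: (x=1, y=0), (x=3, y=0), (x=0, y=1), (x=1, y=2), (x=3, y=2)
  Distance 3: (x=0, y=0), (x=4, y=0), (x=0, y=2), (x=4, y=2)
  Distance 4: (x=5, y=0)
  Distance 5: (x=6, y=0), (x=5, y=1)
  Distance 6: (x=7, y=0), (x=6, y=1)
  Distance 7: (x=8, y=0), (x=7, y=1), (x=6, y=2)
  Distance 8: (x=8, y=1), (x=7, y=2)
  Distance 9: (x=8, y=2)
Total reachable: 24 (grid has 24 open cells total)

Answer: Reachable cells: 24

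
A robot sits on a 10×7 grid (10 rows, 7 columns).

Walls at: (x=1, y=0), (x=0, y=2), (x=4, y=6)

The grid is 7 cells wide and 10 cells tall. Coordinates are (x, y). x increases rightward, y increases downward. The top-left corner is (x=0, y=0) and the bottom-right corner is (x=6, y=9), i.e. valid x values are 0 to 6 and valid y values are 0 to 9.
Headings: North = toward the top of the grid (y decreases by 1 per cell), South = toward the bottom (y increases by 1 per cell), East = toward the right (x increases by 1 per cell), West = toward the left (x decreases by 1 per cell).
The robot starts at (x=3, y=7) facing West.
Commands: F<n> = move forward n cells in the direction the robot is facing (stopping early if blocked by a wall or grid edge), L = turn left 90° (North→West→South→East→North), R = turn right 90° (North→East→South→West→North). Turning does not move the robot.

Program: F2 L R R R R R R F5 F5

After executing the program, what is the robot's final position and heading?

Answer: Final position: (x=1, y=1), facing North

Derivation:
Start: (x=3, y=7), facing West
  F2: move forward 2, now at (x=1, y=7)
  L: turn left, now facing South
  R: turn right, now facing West
  R: turn right, now facing North
  R: turn right, now facing East
  R: turn right, now facing South
  R: turn right, now facing West
  R: turn right, now facing North
  F5: move forward 5, now at (x=1, y=2)
  F5: move forward 1/5 (blocked), now at (x=1, y=1)
Final: (x=1, y=1), facing North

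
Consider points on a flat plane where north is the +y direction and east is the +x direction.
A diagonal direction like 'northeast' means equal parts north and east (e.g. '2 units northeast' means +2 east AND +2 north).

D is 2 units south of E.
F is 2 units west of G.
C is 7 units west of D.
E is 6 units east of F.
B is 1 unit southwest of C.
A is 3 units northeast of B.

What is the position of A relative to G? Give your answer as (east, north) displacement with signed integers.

Answer: A is at (east=-1, north=0) relative to G.

Derivation:
Place G at the origin (east=0, north=0).
  F is 2 units west of G: delta (east=-2, north=+0); F at (east=-2, north=0).
  E is 6 units east of F: delta (east=+6, north=+0); E at (east=4, north=0).
  D is 2 units south of E: delta (east=+0, north=-2); D at (east=4, north=-2).
  C is 7 units west of D: delta (east=-7, north=+0); C at (east=-3, north=-2).
  B is 1 unit southwest of C: delta (east=-1, north=-1); B at (east=-4, north=-3).
  A is 3 units northeast of B: delta (east=+3, north=+3); A at (east=-1, north=0).
Therefore A relative to G: (east=-1, north=0).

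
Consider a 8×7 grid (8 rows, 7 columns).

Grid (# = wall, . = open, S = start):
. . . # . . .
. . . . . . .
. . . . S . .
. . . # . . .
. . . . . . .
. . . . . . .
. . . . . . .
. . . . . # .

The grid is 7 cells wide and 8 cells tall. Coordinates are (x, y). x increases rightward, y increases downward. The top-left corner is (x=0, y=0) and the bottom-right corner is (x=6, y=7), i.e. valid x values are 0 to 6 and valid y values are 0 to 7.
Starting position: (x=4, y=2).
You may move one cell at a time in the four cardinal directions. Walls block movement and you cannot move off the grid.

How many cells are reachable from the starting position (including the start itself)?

BFS flood-fill from (x=4, y=2):
  Distance 0: (x=4, y=2)
  Distance 1: (x=4, y=1), (x=3, y=2), (x=5, y=2), (x=4, y=3)
  Distance 2: (x=4, y=0), (x=3, y=1), (x=5, y=1), (x=2, y=2), (x=6, y=2), (x=5, y=3), (x=4, y=4)
  Distance 3: (x=5, y=0), (x=2, y=1), (x=6, y=1), (x=1, y=2), (x=2, y=3), (x=6, y=3), (x=3, y=4), (x=5, y=4), (x=4, y=5)
  Distance 4: (x=2, y=0), (x=6, y=0), (x=1, y=1), (x=0, y=2), (x=1, y=3), (x=2, y=4), (x=6, y=4), (x=3, y=5), (x=5, y=5), (x=4, y=6)
  Distance 5: (x=1, y=0), (x=0, y=1), (x=0, y=3), (x=1, y=4), (x=2, y=5), (x=6, y=5), (x=3, y=6), (x=5, y=6), (x=4, y=7)
  Distance 6: (x=0, y=0), (x=0, y=4), (x=1, y=5), (x=2, y=6), (x=6, y=6), (x=3, y=7)
  Distance 7: (x=0, y=5), (x=1, y=6), (x=2, y=7), (x=6, y=7)
  Distance 8: (x=0, y=6), (x=1, y=7)
  Distance 9: (x=0, y=7)
Total reachable: 53 (grid has 53 open cells total)

Answer: Reachable cells: 53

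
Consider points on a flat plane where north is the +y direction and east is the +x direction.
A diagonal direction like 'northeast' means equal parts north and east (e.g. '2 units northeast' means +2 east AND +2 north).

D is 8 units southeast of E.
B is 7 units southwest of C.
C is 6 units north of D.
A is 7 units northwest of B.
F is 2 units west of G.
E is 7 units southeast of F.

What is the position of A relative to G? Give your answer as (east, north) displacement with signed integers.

Answer: A is at (east=-1, north=-9) relative to G.

Derivation:
Place G at the origin (east=0, north=0).
  F is 2 units west of G: delta (east=-2, north=+0); F at (east=-2, north=0).
  E is 7 units southeast of F: delta (east=+7, north=-7); E at (east=5, north=-7).
  D is 8 units southeast of E: delta (east=+8, north=-8); D at (east=13, north=-15).
  C is 6 units north of D: delta (east=+0, north=+6); C at (east=13, north=-9).
  B is 7 units southwest of C: delta (east=-7, north=-7); B at (east=6, north=-16).
  A is 7 units northwest of B: delta (east=-7, north=+7); A at (east=-1, north=-9).
Therefore A relative to G: (east=-1, north=-9).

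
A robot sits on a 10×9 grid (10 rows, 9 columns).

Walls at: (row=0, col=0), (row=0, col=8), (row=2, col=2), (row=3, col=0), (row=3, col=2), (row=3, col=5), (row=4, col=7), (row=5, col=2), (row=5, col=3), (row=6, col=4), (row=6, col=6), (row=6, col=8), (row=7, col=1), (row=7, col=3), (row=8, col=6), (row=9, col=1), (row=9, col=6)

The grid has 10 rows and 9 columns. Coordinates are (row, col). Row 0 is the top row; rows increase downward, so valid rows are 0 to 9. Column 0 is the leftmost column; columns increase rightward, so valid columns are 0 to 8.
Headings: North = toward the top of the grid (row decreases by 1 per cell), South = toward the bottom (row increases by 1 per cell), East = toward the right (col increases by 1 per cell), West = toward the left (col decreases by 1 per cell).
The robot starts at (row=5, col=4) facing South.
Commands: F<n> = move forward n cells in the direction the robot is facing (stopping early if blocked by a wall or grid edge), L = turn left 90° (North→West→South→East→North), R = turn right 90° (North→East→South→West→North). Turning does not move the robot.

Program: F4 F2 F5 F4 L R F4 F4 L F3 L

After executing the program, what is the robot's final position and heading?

Start: (row=5, col=4), facing South
  F4: move forward 0/4 (blocked), now at (row=5, col=4)
  F2: move forward 0/2 (blocked), now at (row=5, col=4)
  F5: move forward 0/5 (blocked), now at (row=5, col=4)
  F4: move forward 0/4 (blocked), now at (row=5, col=4)
  L: turn left, now facing East
  R: turn right, now facing South
  F4: move forward 0/4 (blocked), now at (row=5, col=4)
  F4: move forward 0/4 (blocked), now at (row=5, col=4)
  L: turn left, now facing East
  F3: move forward 3, now at (row=5, col=7)
  L: turn left, now facing North
Final: (row=5, col=7), facing North

Answer: Final position: (row=5, col=7), facing North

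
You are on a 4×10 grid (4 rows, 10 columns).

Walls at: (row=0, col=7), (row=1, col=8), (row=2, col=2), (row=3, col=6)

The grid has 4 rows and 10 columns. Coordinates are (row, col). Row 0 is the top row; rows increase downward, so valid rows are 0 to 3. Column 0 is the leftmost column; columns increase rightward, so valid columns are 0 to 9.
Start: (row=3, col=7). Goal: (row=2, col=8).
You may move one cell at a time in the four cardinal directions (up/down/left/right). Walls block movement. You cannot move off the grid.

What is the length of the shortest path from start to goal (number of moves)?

Answer: Shortest path length: 2

Derivation:
BFS from (row=3, col=7) until reaching (row=2, col=8):
  Distance 0: (row=3, col=7)
  Distance 1: (row=2, col=7), (row=3, col=8)
  Distance 2: (row=1, col=7), (row=2, col=6), (row=2, col=8), (row=3, col=9)  <- goal reached here
One shortest path (2 moves): (row=3, col=7) -> (row=3, col=8) -> (row=2, col=8)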